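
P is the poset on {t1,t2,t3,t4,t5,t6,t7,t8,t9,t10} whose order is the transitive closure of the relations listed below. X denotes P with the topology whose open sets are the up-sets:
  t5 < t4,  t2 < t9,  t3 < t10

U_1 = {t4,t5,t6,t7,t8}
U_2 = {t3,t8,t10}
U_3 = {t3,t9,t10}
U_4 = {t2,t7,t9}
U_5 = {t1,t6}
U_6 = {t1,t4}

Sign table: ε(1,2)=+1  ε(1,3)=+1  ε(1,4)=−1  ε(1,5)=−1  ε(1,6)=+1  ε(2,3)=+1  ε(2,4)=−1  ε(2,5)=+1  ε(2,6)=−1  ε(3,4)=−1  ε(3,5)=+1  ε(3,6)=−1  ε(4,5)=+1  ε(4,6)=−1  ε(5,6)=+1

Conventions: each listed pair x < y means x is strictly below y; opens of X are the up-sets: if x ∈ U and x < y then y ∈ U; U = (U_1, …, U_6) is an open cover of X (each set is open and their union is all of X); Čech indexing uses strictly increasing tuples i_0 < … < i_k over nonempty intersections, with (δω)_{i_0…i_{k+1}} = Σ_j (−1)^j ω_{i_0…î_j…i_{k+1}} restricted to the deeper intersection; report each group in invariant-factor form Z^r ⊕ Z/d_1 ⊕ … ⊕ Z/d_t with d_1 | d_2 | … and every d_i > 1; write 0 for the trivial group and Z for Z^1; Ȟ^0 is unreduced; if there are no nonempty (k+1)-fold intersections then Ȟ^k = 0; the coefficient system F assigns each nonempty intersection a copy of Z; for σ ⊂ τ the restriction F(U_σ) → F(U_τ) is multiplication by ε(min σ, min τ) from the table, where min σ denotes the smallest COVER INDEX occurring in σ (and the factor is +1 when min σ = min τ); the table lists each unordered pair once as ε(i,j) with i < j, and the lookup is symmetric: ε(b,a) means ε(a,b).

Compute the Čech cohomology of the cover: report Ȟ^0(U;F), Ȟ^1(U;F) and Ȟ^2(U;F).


Ȟ^0(U;F) ≅ 0,  Ȟ^1(U;F) ≅ Z ⊕ Z/2,  Ȟ^2(U;F) ≅ 0

intersection data:
  U12={t8} U14={t7} U15={t6} U16={t4} U23={t3,t10} U34={t9} U56={t1}
C dims 6,7; δ0: rk 6, SNF 1^5·2
Ȟ^0 = (6 − 6) − 0 = 0, so Ȟ^0 ≅ 0
Ȟ^1 = (7 − 0) − 6 = 1 plus torsion [2], so Ȟ^1 ≅ Z ⊕ Z/2
Ȟ^2 = (0 − 0) − 0 = 0, so Ȟ^2 ≅ 0


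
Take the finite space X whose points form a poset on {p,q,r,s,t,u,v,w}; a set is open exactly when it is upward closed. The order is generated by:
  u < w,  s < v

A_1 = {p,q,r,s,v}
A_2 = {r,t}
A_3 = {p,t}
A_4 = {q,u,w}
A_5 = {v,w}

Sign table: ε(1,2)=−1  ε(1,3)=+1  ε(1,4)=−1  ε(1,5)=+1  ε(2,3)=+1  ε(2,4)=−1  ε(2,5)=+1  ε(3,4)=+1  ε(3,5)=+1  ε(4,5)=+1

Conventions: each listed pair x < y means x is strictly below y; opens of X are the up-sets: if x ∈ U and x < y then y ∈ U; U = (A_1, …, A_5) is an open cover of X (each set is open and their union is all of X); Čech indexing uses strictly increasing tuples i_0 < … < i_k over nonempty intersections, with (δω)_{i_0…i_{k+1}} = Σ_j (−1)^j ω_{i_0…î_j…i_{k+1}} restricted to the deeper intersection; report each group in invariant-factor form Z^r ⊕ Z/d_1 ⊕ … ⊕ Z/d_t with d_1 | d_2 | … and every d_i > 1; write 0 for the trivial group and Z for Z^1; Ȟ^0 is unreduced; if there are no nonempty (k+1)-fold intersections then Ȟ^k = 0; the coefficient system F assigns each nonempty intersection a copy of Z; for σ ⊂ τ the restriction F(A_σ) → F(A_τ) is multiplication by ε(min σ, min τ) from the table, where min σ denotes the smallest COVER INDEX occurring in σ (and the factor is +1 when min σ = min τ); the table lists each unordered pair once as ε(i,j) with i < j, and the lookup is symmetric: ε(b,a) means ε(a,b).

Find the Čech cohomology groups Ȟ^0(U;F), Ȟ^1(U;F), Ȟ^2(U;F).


Ȟ^0 = 0, Ȟ^1 = Z ⊕ Z/2 and Ȟ^2 = 0

cover nerve:
  A12={r} A13={p} A14={q} A15={v} A23={t} A45={w}
C dims 5,6; δ0: rk 5, SNF 1^4·2
Ȟ^0: (5−5)−0=0 ⇒ 0
Ȟ^1: (6−0)−5=1 plus torsion [2] ⇒ Z ⊕ Z/2
Ȟ^2: (0−0)−0=0 ⇒ 0


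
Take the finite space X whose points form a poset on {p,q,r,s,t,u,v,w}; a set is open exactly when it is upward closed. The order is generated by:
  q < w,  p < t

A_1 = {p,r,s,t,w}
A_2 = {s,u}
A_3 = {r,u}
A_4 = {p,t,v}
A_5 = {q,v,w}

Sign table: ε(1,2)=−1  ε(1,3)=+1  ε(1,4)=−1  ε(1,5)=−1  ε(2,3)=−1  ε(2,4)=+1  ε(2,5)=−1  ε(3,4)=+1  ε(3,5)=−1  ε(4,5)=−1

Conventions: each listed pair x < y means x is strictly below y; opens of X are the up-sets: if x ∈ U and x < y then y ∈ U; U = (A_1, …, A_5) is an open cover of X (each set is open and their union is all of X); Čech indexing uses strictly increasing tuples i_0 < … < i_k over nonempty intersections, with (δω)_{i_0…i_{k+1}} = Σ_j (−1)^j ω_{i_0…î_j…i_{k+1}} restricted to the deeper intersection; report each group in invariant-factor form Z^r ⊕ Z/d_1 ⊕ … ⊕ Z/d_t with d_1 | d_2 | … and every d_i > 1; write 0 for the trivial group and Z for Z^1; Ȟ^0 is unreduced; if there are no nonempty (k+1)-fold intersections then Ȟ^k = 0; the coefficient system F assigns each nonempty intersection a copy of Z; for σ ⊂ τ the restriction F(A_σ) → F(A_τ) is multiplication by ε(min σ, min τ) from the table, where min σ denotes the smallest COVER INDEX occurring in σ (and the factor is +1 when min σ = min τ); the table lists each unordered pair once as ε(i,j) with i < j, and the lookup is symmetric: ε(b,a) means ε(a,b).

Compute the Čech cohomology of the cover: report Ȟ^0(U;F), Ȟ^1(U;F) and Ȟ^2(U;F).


nonempty intersections:
  A12={s} A13={r} A14={p,t} A15={w} A23={u} A45={v}
C dims 5,6; δ0: rk 5, SNF 1^4·2
Ȟ^0: (5−5)−0=0 ⇒ 0
Ȟ^1: (6−0)−5=1 plus torsion [2] ⇒ Z ⊕ Z/2
Ȟ^2: (0−0)−0=0 ⇒ 0

Ȟ^0 ≅ 0; Ȟ^1 ≅ Z ⊕ Z/2; Ȟ^2 ≅ 0


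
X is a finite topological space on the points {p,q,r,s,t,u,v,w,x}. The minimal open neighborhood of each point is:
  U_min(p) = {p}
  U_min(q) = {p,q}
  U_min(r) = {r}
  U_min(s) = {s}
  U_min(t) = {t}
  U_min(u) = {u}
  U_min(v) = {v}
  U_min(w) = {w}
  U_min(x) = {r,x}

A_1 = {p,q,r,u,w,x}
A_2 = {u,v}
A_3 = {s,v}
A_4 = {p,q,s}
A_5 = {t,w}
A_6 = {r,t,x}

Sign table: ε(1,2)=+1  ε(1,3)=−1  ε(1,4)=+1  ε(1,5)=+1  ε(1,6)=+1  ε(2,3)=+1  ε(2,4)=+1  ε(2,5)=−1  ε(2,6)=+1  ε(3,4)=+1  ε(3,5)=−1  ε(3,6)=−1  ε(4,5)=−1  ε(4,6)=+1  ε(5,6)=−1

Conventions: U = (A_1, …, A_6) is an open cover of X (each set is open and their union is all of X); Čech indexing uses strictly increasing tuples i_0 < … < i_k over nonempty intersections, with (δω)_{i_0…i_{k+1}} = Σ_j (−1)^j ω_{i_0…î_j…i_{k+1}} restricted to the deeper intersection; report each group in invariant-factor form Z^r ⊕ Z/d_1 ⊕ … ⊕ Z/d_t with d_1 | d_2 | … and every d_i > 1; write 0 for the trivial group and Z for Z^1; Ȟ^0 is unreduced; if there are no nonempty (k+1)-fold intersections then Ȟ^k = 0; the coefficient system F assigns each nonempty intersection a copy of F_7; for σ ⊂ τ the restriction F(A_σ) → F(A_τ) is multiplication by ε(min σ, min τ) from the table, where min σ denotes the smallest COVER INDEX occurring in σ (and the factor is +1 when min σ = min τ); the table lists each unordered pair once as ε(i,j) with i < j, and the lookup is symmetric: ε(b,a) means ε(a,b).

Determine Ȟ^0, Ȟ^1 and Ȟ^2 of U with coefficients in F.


Ȟ^0 = 0,  Ȟ^1 = Z/7,  Ȟ^2 = 0

nerve of the cover:
  A12={u} A14={p,q} A15={w} A16={r,x} A23={v} A34={s} A56={t}
C dims 6,7; δ0: rk_F7 6
Ȟ^0 = (6 − 6) − 0 = 0, so Ȟ^0 ≅ 0
Ȟ^1 = (7 − 0) − 6 = 1, so Ȟ^1 ≅ Z/7
Ȟ^2 = (0 − 0) − 0 = 0, so Ȟ^2 ≅ 0


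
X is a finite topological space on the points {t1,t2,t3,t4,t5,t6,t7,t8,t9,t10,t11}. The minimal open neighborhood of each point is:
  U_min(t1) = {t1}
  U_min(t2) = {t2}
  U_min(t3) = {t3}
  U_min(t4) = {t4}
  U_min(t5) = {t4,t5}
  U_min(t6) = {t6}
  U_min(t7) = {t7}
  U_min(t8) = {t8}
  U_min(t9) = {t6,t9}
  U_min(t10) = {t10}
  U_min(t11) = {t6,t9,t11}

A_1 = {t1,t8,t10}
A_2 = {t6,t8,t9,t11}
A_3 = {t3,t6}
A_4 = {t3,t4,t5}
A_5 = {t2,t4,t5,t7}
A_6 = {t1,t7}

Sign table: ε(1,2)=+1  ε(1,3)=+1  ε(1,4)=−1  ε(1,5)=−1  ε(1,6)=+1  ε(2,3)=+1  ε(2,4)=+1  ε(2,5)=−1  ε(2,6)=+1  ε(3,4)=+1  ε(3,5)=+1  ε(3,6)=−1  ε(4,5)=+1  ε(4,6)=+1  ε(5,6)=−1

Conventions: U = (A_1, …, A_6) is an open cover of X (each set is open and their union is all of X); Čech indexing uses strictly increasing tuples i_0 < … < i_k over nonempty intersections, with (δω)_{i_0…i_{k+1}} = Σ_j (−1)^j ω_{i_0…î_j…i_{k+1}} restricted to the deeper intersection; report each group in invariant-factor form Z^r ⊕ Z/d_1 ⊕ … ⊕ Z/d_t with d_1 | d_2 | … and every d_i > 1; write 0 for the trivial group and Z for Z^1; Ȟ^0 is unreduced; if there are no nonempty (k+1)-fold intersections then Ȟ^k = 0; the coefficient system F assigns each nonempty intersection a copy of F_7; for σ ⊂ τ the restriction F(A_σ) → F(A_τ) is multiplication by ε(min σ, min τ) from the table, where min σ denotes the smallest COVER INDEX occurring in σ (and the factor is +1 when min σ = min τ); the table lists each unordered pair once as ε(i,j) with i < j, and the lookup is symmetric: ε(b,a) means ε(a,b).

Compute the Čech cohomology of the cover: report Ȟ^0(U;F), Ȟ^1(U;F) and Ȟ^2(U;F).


nonempty overlaps:
  A12={t8} A16={t1} A23={t6} A34={t3} A45={t4,t5} A56={t7}
C dims 6,6; δ0: rk_F7 6
degree 0: 6−6−0 = 0 → Ȟ^0 ≅ 0
degree 1: 6−0−6 = 0 → Ȟ^1 ≅ 0
degree 2: 0−0−0 = 0 → Ȟ^2 ≅ 0

Ȟ^0 ≅ 0; Ȟ^1 ≅ 0; Ȟ^2 ≅ 0


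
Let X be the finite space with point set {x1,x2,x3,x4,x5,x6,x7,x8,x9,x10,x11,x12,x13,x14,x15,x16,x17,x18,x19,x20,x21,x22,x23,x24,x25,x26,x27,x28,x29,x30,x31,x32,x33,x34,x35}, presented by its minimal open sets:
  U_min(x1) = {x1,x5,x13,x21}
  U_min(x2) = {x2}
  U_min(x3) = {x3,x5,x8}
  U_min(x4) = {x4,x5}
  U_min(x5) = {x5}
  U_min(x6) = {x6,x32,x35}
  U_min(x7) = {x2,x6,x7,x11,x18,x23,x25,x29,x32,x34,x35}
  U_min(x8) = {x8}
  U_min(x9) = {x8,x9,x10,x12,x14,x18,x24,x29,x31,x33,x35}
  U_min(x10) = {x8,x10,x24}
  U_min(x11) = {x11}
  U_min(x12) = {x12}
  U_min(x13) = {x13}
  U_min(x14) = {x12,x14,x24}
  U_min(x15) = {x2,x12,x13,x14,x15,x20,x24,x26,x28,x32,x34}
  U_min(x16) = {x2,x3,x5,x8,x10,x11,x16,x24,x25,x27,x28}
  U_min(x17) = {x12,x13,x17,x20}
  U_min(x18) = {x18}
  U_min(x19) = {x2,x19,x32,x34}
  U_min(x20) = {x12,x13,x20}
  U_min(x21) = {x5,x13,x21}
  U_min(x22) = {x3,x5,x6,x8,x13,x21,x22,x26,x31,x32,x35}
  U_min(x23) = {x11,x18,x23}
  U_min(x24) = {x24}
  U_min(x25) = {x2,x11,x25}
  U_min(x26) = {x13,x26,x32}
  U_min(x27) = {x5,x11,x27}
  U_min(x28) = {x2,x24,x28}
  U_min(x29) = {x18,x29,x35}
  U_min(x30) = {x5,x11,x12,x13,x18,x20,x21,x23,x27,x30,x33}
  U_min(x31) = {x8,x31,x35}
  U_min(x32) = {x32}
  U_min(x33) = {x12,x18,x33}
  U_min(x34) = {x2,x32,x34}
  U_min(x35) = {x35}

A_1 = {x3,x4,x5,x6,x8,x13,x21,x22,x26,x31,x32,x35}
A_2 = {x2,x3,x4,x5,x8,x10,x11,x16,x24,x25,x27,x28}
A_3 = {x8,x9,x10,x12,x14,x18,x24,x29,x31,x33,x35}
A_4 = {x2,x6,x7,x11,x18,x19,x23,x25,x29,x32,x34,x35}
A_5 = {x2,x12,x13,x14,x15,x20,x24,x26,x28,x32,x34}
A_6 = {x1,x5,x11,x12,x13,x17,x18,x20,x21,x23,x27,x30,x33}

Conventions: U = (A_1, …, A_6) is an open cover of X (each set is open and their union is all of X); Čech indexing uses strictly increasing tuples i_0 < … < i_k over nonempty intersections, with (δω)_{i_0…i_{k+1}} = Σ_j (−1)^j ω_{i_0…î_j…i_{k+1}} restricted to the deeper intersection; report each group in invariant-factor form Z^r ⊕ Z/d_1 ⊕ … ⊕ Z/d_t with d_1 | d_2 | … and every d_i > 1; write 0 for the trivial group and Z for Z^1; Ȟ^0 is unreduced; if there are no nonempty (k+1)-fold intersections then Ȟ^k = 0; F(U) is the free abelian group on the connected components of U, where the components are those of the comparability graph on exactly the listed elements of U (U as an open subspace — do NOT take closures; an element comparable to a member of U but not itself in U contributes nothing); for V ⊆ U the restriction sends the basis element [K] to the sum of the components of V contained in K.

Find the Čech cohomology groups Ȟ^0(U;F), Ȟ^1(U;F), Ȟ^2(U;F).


nerve of the cover:
  A12={x3,x4,x5,x8} A13={x8,x31,x35} A14={x6,x32,x35} A15={x13,x26,x32} A16={x5,x13,x21} A23={x8,x10,x24} A24={x2,x11,x25} A25={x2,x24,x28} A26={x5,x11,x27} A34={x18,x29,x35} A35={x12,x14,x24} A36={x12,x18,x33} A45={x2,x32,x34} A46={x11,x18,x23} A56={x12,x13,x20}
  A123={x8} A126={x5} A134={x35} A145={x32} A156={x13} A235={x24} A245={x2} A246={x11} A346={x18} A356={x12}
components per intersection:
  A1: {x3,x4,x5,x6,x8,x13,x21,x22,x26,x31,x32,x35}
  A2: {x2,x3,x4,x5,x8,x10,x11,x16,x24,x25,x27,x28}
  A3: {x8,x9,x10,x12,x14,x18,x24,x29,x31,x33,x35}
  A4: {x2,x6,x7,x11,x18,x19,x23,x25,x29,x32,x34,x35}
  A5: {x2,x12,x13,x14,x15,x20,x24,x26,x28,x32,x34}
  A6: {x1,x5,x11,x12,x13,x17,x18,x20,x21,x23,x27,x30,x33}
  A12: {x3,x4,x5,x8}
  A13: {x8,x31,x35}
  A14: {x6,x32,x35}
  A15: {x13,x26,x32}
  A16: {x5,x13,x21}
  A23: {x8,x10,x24}
  A24: {x2,x11,x25}
  A25: {x2,x24,x28}
  A26: {x5,x11,x27}
  A34: {x18,x29,x35}
  A35: {x12,x14,x24}
  A36: {x12,x18,x33}
  A45: {x2,x32,x34}
  A46: {x11,x18,x23}
  A56: {x12,x13,x20}
  A123: {x8}
  A126: {x5}
  A134: {x35}
  A145: {x32}
  A156: {x13}
  A235: {x24}
  A245: {x2}
  A246: {x11}
  A346: {x18}
  A356: {x12}
C dims 6,15,10; δ0: rk 5, SNF 1^5; δ1: rk 10, SNF 1^9·2
Ȟ^0 = (6 − 5) − 0 = 1, so Ȟ^0 ≅ Z
Ȟ^1 = (15 − 10) − 5 = 0, so Ȟ^1 ≅ 0
Ȟ^2 = (10 − 0) − 10 = 0 plus torsion [2], so Ȟ^2 ≅ Z/2

Ȟ^0(U;F) ≅ Z, Ȟ^1(U;F) ≅ 0, Ȟ^2(U;F) ≅ Z/2


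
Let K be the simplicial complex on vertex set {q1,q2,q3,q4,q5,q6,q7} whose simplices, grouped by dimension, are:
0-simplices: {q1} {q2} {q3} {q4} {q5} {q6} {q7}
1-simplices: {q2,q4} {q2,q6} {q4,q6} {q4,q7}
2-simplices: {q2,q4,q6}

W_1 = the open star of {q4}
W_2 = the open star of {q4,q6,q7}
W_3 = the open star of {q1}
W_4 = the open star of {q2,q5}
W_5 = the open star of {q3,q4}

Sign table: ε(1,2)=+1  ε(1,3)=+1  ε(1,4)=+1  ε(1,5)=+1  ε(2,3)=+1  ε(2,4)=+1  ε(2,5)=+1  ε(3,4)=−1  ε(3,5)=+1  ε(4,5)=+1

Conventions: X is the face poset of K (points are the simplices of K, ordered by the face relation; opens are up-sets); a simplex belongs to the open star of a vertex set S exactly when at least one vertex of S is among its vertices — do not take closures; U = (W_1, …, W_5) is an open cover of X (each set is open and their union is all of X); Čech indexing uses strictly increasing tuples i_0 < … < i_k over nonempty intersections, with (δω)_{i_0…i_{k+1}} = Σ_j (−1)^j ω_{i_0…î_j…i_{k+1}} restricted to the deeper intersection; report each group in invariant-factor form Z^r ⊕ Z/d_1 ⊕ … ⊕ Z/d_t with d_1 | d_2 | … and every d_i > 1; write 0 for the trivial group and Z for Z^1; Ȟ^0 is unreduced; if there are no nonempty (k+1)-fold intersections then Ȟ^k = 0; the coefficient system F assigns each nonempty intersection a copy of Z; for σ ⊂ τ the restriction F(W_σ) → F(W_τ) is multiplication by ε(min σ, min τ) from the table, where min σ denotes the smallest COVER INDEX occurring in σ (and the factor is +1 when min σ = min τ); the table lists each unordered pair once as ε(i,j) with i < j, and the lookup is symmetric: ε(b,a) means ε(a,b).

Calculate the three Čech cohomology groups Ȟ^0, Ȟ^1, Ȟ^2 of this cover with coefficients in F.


Ȟ^0 ≅ Z^2, Ȟ^1 ≅ 0, Ȟ^2 ≅ 0

nonempty intersections:
  W1={{q4},{q2,q4},{q4,q6},{q4,q7},{q2,q4,q6}} W2={{q4},{q6},{q7},{q2,q4},{q2,q6},{q4,q6},{q4,q7},{q2,q4,q6}} W3={{q1}} W4={{q2},{q5},{q2,q4},{q2,q6},{q2,q4,q6}} W5={{q3},{q4},{q2,q4},{q4,q6},{q4,q7},{q2,q4,q6}}
  W12={{q4},{q2,q4},{q4,q6},{q4,q7},{q2,q4,q6}} W14={{q2,q4},{q2,q4,q6}} W15={{q4},{q2,q4},{q4,q6},{q4,q7},{q2,q4,q6}} W24={{q2,q4},{q2,q6},{q2,q4,q6}} W25={{q4},{q2,q4},{q4,q6},{q4,q7},{q2,q4,q6}} W45={{q2,q4},{q2,q4,q6}}
  W124={{q2,q4},{q2,q4,q6}} W125={{q4},{q2,q4},{q4,q6},{q4,q7},{q2,q4,q6}} W145={{q2,q4},{q2,q4,q6}} W245={{q2,q4},{q2,q4,q6}}
  W1245={{q2,q4},{q2,q4,q6}}
C dims 5,6,4,1; δ0: rk 3, SNF 1^3; δ1: rk 3, SNF 1^3; δ2: rk 1, SNF 1^1
Ȟ^0: (5−3)−0=2 ⇒ Z^2
Ȟ^1: (6−3)−3=0 ⇒ 0
Ȟ^2: (4−1)−3=0 ⇒ 0


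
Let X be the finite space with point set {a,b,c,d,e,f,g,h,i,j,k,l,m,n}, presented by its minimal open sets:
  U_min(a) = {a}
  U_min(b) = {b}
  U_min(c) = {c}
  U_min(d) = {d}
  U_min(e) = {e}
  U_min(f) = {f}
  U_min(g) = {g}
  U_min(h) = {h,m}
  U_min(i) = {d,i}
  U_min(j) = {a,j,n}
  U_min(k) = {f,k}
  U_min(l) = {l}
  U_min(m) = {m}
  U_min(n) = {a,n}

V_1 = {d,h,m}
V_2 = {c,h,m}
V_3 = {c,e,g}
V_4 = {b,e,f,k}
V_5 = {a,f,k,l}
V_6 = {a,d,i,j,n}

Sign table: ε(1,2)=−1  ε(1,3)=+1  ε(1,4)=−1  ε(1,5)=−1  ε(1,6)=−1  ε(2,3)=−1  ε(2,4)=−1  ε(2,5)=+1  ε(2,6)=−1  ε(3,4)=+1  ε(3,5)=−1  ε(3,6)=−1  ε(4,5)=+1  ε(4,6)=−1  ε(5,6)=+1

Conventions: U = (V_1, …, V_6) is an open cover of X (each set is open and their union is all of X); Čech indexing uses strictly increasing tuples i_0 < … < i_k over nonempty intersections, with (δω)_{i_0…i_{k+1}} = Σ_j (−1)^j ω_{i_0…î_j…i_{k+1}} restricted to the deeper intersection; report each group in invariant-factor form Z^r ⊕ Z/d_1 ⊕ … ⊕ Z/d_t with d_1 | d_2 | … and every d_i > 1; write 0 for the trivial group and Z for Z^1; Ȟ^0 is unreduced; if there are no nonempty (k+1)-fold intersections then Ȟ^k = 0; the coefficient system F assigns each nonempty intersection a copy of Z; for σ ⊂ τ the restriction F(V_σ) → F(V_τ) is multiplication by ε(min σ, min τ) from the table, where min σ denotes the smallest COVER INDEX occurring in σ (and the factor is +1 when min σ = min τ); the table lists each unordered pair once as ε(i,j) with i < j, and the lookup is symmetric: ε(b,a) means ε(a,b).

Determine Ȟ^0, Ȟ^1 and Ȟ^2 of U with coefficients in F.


cover nerve:
  V12={h,m} V16={d} V23={c} V34={e} V45={f,k} V56={a}
C dims 6,6; δ0: rk 6, SNF 1^5·2
Ȟ^0: (6−6)−0=0 ⇒ 0
Ȟ^1: (6−0)−6=0 plus torsion [2] ⇒ Z/2
Ȟ^2: (0−0)−0=0 ⇒ 0

Ȟ^0 = 0; Ȟ^1 = Z/2; Ȟ^2 = 0


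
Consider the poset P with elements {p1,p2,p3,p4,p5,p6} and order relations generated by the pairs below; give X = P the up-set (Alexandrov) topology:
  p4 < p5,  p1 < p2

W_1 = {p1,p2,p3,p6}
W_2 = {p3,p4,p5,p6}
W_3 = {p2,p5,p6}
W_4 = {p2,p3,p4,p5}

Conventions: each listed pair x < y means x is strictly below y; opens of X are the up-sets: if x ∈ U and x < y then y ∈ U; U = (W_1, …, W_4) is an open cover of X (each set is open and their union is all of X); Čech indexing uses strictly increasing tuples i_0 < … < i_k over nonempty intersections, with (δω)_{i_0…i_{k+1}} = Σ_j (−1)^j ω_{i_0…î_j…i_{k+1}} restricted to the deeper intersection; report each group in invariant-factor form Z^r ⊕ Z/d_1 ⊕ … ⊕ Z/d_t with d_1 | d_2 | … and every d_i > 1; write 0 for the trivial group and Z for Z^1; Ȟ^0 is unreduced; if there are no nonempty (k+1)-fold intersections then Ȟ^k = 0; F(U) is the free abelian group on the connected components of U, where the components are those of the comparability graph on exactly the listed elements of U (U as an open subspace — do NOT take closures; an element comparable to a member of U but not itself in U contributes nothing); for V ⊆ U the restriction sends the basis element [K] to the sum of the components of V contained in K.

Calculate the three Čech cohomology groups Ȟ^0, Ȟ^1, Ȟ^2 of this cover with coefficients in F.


nonempty overlaps:
  W12={p3,p6} W13={p2,p6} W14={p2,p3} W23={p5,p6} W24={p3,p4,p5} W34={p2,p5}
  W123={p6} W124={p3} W134={p2} W234={p5}
components per intersection:
  W1: {p1,p2} {p3} {p6}
  W2: {p3} {p4,p5} {p6}
  W3: {p2} {p5} {p6}
  W4: {p2} {p3} {p4,p5}
  W12: {p3} {p6}
  W13: {p2} {p6}
  W14: {p2} {p3}
  W23: {p5} {p6}
  W24: {p3} {p4,p5}
  W34: {p2} {p5}
  W123: {p6}
  W124: {p3}
  W134: {p2}
  W234: {p5}
C dims 12,12,4; δ0: rk 8, SNF 1^8; δ1: rk 4, SNF 1^4
degree 0: 12−8−0 = 4 → Ȟ^0 ≅ Z^4
degree 1: 12−4−8 = 0 → Ȟ^1 ≅ 0
degree 2: 4−0−4 = 0 → Ȟ^2 ≅ 0

Ȟ^0 ≅ Z^4; Ȟ^1 ≅ 0; Ȟ^2 ≅ 0


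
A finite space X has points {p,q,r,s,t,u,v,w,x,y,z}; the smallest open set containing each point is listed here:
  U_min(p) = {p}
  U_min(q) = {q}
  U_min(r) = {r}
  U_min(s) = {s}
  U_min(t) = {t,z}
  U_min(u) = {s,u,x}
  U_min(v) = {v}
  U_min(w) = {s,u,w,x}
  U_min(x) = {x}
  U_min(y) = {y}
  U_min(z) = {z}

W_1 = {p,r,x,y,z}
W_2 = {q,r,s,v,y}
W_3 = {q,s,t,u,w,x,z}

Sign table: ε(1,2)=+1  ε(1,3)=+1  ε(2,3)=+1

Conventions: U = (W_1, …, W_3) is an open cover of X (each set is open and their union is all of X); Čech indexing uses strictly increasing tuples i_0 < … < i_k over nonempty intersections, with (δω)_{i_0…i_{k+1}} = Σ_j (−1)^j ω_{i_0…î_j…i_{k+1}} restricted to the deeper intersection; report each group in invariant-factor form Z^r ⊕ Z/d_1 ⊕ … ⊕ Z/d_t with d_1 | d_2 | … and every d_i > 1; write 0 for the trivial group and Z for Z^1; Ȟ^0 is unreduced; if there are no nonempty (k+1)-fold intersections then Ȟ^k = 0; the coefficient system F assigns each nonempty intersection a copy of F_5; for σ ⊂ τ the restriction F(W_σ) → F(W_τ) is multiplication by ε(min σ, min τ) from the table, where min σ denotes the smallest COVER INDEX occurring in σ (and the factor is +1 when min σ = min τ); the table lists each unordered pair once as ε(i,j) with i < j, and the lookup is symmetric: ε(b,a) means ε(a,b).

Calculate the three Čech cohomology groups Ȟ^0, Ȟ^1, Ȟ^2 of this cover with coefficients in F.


Ȟ^0(U;F) ≅ Z/5,  Ȟ^1(U;F) ≅ Z/5,  Ȟ^2(U;F) ≅ 0

intersection data:
  W12={r,y} W13={x,z} W23={q,s}
C dims 3,3; δ0: rk_F5 2
Ȟ^0 = (3 − 2) − 0 = 1, so Ȟ^0 ≅ Z/5
Ȟ^1 = (3 − 0) − 2 = 1, so Ȟ^1 ≅ Z/5
Ȟ^2 = (0 − 0) − 0 = 0, so Ȟ^2 ≅ 0


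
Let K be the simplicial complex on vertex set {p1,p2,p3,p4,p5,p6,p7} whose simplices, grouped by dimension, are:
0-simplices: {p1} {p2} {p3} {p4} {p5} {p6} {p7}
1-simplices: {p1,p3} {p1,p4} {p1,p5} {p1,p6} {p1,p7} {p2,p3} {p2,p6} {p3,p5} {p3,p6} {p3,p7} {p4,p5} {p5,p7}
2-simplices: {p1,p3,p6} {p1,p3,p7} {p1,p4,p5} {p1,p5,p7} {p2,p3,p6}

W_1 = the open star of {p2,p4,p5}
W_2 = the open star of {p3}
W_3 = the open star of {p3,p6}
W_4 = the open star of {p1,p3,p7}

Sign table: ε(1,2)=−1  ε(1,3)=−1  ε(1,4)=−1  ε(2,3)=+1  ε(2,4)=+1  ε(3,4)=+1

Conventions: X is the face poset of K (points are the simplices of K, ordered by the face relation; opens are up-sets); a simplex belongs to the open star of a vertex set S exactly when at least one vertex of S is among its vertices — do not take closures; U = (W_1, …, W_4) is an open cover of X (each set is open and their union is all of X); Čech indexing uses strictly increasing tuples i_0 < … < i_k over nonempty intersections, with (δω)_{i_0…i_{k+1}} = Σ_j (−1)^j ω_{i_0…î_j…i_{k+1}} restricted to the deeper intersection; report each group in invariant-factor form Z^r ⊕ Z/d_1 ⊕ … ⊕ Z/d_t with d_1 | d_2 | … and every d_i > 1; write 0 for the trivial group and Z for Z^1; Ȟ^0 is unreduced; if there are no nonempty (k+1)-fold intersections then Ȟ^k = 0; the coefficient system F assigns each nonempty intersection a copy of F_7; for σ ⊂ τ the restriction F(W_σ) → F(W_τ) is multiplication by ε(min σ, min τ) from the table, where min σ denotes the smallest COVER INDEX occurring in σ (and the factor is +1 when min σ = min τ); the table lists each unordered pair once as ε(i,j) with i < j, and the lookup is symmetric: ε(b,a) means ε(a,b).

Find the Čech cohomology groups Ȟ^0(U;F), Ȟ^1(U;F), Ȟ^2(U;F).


nerve simplices:
  W1={{p2},{p4},{p5},{p1,p4},{p1,p5},{p2,p3},{p2,p6},{p3,p5},{p4,p5},{p5,p7},{p1,p4,p5},{p1,p5,p7},{p2,p3,p6}} W2={{p3},{p1,p3},{p2,p3},{p3,p5},{p3,p6},{p3,p7},{p1,p3,p6},{p1,p3,p7},{p2,p3,p6}} W3={{p3},{p6},{p1,p3},{p1,p6},{p2,p3},{p2,p6},{p3,p5},{p3,p6},{p3,p7},{p1,p3,p6},{p1,p3,p7},{p2,p3,p6}} W4={{p1},{p3},{p7},{p1,p3},{p1,p4},{p1,p5},{p1,p6},{p1,p7},{p2,p3},{p3,p5},{p3,p6},{p3,p7},{p5,p7},{p1,p3,p6},{p1,p3,p7},{p1,p4,p5},{p1,p5,p7},{p2,p3,p6}}
  W12={{p2,p3},{p3,p5},{p2,p3,p6}} W13={{p2,p3},{p2,p6},{p3,p5},{p2,p3,p6}} W14={{p1,p4},{p1,p5},{p2,p3},{p3,p5},{p5,p7},{p1,p4,p5},{p1,p5,p7},{p2,p3,p6}} W23={{p3},{p1,p3},{p2,p3},{p3,p5},{p3,p6},{p3,p7},{p1,p3,p6},{p1,p3,p7},{p2,p3,p6}} W24={{p3},{p1,p3},{p2,p3},{p3,p5},{p3,p6},{p3,p7},{p1,p3,p6},{p1,p3,p7},{p2,p3,p6}} W34={{p3},{p1,p3},{p1,p6},{p2,p3},{p3,p5},{p3,p6},{p3,p7},{p1,p3,p6},{p1,p3,p7},{p2,p3,p6}}
  W123={{p2,p3},{p3,p5},{p2,p3,p6}} W124={{p2,p3},{p3,p5},{p2,p3,p6}} W134={{p2,p3},{p3,p5},{p2,p3,p6}} W234={{p3},{p1,p3},{p2,p3},{p3,p5},{p3,p6},{p3,p7},{p1,p3,p6},{p1,p3,p7},{p2,p3,p6}}
  W1234={{p2,p3},{p3,p5},{p2,p3,p6}}
C dims 4,6,4,1; δ0: rk_F7 3; δ1: rk_F7 3; δ2: rk_F7 1
degree 0: 4−3−0 = 1 → Ȟ^0 ≅ Z/7
degree 1: 6−3−3 = 0 → Ȟ^1 ≅ 0
degree 2: 4−1−3 = 0 → Ȟ^2 ≅ 0

Ȟ^0(U;F) ≅ Z/7, Ȟ^1(U;F) ≅ 0 and Ȟ^2(U;F) ≅ 0


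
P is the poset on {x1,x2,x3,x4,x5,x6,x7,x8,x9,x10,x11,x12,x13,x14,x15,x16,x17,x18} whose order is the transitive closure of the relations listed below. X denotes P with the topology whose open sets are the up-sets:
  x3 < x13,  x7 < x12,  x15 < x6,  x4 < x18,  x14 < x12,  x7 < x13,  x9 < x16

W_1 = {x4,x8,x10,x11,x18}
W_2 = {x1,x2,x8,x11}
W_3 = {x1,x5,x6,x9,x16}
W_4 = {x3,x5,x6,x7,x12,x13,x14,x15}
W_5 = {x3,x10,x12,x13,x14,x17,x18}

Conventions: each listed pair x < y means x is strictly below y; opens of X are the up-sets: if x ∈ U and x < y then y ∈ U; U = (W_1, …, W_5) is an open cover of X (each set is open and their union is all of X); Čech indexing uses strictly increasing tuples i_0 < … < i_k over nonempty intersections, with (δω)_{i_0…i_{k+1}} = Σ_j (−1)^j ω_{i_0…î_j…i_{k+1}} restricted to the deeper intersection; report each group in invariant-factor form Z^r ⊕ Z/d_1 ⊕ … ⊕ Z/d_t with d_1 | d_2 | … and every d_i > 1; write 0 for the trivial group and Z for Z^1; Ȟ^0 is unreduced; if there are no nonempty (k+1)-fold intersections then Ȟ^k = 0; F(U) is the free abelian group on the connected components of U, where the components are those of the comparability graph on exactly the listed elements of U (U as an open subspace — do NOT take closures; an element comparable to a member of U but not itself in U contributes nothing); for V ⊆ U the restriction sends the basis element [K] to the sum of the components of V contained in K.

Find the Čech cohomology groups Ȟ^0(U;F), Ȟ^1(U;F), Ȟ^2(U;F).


nonempty overlaps:
  W12={x8,x11} W15={x10,x18} W23={x1} W34={x5,x6} W45={x3,x12,x13,x14}
components per intersection:
  W1: {x4,x18} {x8} {x10} {x11}
  W2: {x1} {x2} {x8} {x11}
  W3: {x1} {x5} {x6} {x9,x16}
  W4: {x3,x7,x12,x13,x14} {x5} {x6,x15}
  W5: {x3,x13} {x10} {x12,x14} {x17} {x18}
  W12: {x8} {x11}
  W15: {x10} {x18}
  W23: {x1}
  W34: {x5} {x6}
  W45: {x3,x13} {x12,x14}
C dims 20,9; δ0: rk 9, SNF 1^9
degree 0: 20−9−0 = 11 → Ȟ^0 ≅ Z^11
degree 1: 9−0−9 = 0 → Ȟ^1 ≅ 0
degree 2: 0−0−0 = 0 → Ȟ^2 ≅ 0

Ȟ^0 = Z^11, Ȟ^1 = 0, Ȟ^2 = 0


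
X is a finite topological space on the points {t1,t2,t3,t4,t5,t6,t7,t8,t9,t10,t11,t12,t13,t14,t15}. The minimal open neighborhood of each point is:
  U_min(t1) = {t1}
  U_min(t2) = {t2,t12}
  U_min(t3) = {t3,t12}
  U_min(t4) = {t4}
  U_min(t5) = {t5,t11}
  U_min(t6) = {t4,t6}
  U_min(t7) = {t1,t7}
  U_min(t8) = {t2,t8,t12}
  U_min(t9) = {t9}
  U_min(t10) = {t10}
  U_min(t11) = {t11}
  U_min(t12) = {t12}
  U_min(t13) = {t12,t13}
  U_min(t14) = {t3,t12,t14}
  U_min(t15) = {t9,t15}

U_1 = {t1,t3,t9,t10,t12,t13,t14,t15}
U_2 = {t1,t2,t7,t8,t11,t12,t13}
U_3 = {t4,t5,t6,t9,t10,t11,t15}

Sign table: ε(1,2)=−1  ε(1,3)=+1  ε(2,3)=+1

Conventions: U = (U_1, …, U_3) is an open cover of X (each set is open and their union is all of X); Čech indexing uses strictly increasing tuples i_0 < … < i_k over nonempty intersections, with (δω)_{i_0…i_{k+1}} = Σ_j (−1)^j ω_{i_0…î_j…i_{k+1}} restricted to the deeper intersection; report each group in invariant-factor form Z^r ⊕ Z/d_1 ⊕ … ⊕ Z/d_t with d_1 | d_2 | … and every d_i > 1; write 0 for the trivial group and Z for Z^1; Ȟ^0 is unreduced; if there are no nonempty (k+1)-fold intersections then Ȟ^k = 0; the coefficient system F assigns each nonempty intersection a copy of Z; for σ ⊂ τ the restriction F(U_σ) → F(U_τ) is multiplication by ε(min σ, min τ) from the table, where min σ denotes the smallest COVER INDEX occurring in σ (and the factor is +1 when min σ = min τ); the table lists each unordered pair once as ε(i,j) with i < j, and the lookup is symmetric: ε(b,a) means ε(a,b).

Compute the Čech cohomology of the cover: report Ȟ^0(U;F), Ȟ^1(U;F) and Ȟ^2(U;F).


Ȟ^0 ≅ 0, Ȟ^1 ≅ Z/2, Ȟ^2 ≅ 0

nerve of the cover:
  U12={t1,t12,t13} U13={t9,t10,t15} U23={t11}
C dims 3,3; δ0: rk 3, SNF 1^2·2
Ȟ^0 = (3 − 3) − 0 = 0, so Ȟ^0 ≅ 0
Ȟ^1 = (3 − 0) − 3 = 0 plus torsion [2], so Ȟ^1 ≅ Z/2
Ȟ^2 = (0 − 0) − 0 = 0, so Ȟ^2 ≅ 0


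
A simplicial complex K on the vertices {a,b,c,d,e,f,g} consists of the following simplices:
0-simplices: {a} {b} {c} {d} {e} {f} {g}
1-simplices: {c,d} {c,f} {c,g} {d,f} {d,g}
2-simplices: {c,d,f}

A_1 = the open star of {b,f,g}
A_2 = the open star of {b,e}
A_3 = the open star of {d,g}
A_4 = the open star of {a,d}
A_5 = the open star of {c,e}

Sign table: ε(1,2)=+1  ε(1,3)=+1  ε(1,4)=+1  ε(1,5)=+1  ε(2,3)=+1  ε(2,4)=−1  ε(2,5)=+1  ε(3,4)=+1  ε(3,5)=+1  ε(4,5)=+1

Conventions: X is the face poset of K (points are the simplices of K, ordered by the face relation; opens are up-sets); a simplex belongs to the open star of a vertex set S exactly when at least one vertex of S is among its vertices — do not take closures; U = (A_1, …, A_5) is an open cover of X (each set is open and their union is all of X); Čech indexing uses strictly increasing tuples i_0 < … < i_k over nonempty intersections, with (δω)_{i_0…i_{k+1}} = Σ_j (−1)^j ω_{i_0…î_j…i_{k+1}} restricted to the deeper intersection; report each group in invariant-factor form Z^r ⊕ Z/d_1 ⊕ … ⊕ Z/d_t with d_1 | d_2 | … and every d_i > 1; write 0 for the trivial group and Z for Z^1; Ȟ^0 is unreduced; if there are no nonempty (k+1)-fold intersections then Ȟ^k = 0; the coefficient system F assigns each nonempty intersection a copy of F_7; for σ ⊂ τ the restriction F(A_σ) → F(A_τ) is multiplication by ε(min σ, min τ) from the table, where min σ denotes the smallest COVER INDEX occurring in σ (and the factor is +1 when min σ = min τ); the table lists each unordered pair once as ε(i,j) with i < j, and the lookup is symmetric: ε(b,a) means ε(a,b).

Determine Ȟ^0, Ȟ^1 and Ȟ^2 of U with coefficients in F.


nerve of the cover:
  A1={{b},{f},{g},{c,f},{c,g},{d,f},{d,g},{c,d,f}} A2={{b},{e}} A3={{d},{g},{c,d},{c,g},{d,f},{d,g},{c,d,f}} A4={{a},{d},{c,d},{d,f},{d,g},{c,d,f}} A5={{c},{e},{c,d},{c,f},{c,g},{c,d,f}}
  A12={{b}} A13={{g},{c,g},{d,f},{d,g},{c,d,f}} A14={{d,f},{d,g},{c,d,f}} A15={{c,f},{c,g},{c,d,f}} A25={{e}} A34={{d},{c,d},{d,f},{d,g},{c,d,f}} A35={{c,d},{c,g},{c,d,f}} A45={{c,d},{c,d,f}}
  A134={{d,f},{d,g},{c,d,f}} A135={{c,g},{c,d,f}} A145={{c,d,f}} A345={{c,d},{c,d,f}}
  A1345={{c,d,f}}
C dims 5,8,4,1; δ0: rk_F7 4; δ1: rk_F7 3; δ2: rk_F7 1
Ȟ^0 = (5 − 4) − 0 = 1, so Ȟ^0 ≅ Z/7
Ȟ^1 = (8 − 3) − 4 = 1, so Ȟ^1 ≅ Z/7
Ȟ^2 = (4 − 1) − 3 = 0, so Ȟ^2 ≅ 0

Ȟ^0(U;F) ≅ Z/7, Ȟ^1(U;F) ≅ Z/7, Ȟ^2(U;F) ≅ 0


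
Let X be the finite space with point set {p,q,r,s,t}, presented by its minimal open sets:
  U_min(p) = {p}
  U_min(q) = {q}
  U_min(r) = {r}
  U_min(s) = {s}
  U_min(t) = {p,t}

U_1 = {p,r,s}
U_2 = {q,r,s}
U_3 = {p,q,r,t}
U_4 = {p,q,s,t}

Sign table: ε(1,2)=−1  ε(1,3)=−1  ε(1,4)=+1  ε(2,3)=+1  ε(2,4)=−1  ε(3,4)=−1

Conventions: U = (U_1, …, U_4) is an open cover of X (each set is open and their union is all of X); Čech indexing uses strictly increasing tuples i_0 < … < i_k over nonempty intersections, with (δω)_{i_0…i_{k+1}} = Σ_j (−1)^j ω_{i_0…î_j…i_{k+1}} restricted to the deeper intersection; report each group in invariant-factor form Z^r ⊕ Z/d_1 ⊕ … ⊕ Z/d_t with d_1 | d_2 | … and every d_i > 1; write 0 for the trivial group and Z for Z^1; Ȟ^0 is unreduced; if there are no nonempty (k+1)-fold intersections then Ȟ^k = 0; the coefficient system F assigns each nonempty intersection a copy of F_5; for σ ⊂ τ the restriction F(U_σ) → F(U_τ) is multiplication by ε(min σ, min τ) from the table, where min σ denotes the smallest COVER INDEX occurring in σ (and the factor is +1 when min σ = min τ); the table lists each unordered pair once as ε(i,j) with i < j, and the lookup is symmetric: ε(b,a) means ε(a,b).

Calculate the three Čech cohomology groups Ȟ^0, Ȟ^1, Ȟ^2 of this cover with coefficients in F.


nerve of the cover:
  U12={r,s} U13={p,r} U14={p,s} U23={q,r} U24={q,s} U34={p,q,t}
  U123={r} U124={s} U134={p} U234={q}
C dims 4,6,4; δ0: rk_F5 3; δ1: rk_F5 3
Ȟ^0 = (4 − 3) − 0 = 1, so Ȟ^0 ≅ Z/5
Ȟ^1 = (6 − 3) − 3 = 0, so Ȟ^1 ≅ 0
Ȟ^2 = (4 − 0) − 3 = 1, so Ȟ^2 ≅ Z/5

Ȟ^0 = Z/5, Ȟ^1 = 0 and Ȟ^2 = Z/5


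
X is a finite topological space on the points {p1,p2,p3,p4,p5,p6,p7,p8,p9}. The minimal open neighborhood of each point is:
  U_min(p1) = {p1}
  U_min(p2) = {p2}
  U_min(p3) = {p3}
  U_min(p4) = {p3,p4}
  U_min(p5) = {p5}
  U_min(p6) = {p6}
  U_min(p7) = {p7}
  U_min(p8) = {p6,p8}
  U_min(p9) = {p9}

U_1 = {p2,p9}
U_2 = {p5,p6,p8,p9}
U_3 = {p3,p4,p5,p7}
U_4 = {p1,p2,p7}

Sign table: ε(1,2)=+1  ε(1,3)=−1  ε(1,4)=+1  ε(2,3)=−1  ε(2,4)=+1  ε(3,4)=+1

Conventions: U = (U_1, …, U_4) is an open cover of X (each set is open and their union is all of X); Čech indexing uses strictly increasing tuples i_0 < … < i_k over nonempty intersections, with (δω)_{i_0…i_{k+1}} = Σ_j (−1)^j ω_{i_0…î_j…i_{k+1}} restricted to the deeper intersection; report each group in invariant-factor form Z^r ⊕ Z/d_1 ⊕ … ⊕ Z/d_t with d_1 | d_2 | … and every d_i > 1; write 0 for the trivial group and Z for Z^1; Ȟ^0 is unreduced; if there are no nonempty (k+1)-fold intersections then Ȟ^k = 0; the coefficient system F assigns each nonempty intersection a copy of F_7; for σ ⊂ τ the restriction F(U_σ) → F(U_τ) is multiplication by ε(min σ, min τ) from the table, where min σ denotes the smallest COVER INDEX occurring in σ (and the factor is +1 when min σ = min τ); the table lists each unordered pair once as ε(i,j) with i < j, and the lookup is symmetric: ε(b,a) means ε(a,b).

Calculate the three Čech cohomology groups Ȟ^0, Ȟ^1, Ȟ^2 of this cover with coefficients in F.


Ȟ^0 ≅ 0, Ȟ^1 ≅ 0, Ȟ^2 ≅ 0

nerve of the cover:
  U12={p9} U14={p2} U23={p5} U34={p7}
C dims 4,4; δ0: rk_F7 4
Ȟ^0 = (4 − 4) − 0 = 0, so Ȟ^0 ≅ 0
Ȟ^1 = (4 − 0) − 4 = 0, so Ȟ^1 ≅ 0
Ȟ^2 = (0 − 0) − 0 = 0, so Ȟ^2 ≅ 0


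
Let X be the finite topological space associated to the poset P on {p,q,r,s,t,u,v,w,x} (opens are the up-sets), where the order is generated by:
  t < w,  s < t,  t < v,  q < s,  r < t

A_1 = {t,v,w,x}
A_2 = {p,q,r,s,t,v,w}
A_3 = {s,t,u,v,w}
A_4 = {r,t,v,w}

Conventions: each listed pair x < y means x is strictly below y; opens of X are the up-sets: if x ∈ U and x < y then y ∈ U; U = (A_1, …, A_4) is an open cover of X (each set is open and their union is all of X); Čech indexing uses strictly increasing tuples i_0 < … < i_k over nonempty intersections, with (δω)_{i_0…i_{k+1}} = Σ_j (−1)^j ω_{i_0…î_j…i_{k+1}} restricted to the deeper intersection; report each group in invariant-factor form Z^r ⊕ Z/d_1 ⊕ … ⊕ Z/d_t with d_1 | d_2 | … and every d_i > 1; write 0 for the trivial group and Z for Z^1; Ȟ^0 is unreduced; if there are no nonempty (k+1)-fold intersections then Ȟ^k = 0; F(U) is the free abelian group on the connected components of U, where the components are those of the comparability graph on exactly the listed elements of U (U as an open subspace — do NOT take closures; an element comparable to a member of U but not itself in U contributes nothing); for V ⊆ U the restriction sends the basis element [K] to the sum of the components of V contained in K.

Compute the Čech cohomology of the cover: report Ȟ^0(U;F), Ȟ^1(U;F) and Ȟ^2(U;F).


nonempty overlaps:
  A12={t,v,w} A13={t,v,w} A14={t,v,w} A23={s,t,v,w} A24={r,t,v,w} A34={t,v,w}
  A123={t,v,w} A124={t,v,w} A134={t,v,w} A234={t,v,w}
  A1234={t,v,w}
components per intersection:
  A1: {t,v,w} {x}
  A2: {p} {q,r,s,t,v,w}
  A3: {s,t,v,w} {u}
  A4: {r,t,v,w}
  A12: {t,v,w}
  A13: {t,v,w}
  A14: {t,v,w}
  A23: {s,t,v,w}
  A24: {r,t,v,w}
  A34: {t,v,w}
  A123: {t,v,w}
  A124: {t,v,w}
  A134: {t,v,w}
  A234: {t,v,w}
  A1234: {t,v,w}
C dims 7,6,4,1; δ0: rk 3, SNF 1^3; δ1: rk 3, SNF 1^3; δ2: rk 1, SNF 1^1
degree 0: 7−3−0 = 4 → Ȟ^0 ≅ Z^4
degree 1: 6−3−3 = 0 → Ȟ^1 ≅ 0
degree 2: 4−1−3 = 0 → Ȟ^2 ≅ 0

Ȟ^0 = Z^4; Ȟ^1 = 0; Ȟ^2 = 0


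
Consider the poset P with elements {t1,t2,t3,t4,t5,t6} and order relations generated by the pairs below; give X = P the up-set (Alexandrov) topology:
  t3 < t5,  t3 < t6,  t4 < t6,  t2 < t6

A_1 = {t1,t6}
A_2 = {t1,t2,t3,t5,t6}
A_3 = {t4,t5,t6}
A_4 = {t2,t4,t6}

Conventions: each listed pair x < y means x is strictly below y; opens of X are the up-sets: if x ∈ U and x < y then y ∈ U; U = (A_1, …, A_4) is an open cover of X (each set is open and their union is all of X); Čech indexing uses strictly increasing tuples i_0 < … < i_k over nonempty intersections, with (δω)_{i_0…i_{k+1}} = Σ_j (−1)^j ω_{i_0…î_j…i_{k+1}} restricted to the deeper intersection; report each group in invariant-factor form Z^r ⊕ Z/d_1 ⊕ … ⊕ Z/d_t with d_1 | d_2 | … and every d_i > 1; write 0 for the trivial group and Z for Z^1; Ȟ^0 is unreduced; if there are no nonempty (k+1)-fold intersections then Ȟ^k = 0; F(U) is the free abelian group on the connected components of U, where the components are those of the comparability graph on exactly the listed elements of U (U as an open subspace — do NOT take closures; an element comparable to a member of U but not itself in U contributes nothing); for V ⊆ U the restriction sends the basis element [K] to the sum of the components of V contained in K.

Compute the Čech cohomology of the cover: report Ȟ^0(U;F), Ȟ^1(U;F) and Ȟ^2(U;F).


cover nerve:
  A12={t1,t6} A13={t6} A14={t6} A23={t5,t6} A24={t2,t6} A34={t4,t6}
  A123={t6} A124={t6} A134={t6} A234={t6}
  A1234={t6}
components per intersection:
  A1: {t1} {t6}
  A2: {t1} {t2,t3,t5,t6}
  A3: {t4,t6} {t5}
  A4: {t2,t4,t6}
  A12: {t1} {t6}
  A13: {t6}
  A14: {t6}
  A23: {t5} {t6}
  A24: {t2,t6}
  A34: {t4,t6}
  A123: {t6}
  A124: {t6}
  A134: {t6}
  A234: {t6}
  A1234: {t6}
C dims 7,8,4,1; δ0: rk 5, SNF 1^5; δ1: rk 3, SNF 1^3; δ2: rk 1, SNF 1^1
Ȟ^0: (7−5)−0=2 ⇒ Z^2
Ȟ^1: (8−3)−5=0 ⇒ 0
Ȟ^2: (4−1)−3=0 ⇒ 0

Ȟ^0 = Z^2, Ȟ^1 = 0 and Ȟ^2 = 0


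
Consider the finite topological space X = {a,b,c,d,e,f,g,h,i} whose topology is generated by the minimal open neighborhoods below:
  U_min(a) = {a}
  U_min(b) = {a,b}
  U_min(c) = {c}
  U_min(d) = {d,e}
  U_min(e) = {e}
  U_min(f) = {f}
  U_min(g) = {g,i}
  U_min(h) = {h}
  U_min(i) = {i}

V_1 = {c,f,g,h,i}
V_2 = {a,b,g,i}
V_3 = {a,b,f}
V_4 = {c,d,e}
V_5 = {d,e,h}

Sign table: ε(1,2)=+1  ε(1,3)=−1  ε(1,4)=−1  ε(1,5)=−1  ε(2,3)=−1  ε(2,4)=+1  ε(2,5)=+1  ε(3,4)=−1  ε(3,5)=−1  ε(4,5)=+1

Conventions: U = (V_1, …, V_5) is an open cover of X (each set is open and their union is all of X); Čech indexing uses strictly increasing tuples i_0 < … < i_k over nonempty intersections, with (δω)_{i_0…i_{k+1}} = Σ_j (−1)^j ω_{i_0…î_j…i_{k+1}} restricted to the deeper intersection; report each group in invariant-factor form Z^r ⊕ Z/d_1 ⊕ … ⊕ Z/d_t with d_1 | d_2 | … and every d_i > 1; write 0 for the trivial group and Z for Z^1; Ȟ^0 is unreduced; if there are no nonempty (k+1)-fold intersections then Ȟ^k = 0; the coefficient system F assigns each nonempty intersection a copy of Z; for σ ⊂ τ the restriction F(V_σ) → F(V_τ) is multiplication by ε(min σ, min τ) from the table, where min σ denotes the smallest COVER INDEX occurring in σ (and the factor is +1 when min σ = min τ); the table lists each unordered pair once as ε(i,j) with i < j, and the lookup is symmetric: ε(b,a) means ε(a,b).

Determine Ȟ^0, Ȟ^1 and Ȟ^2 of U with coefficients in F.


intersection data:
  V12={g,i} V13={f} V14={c} V15={h} V23={a,b} V45={d,e}
C dims 5,6; δ0: rk 4, SNF 1^4
Ȟ^0 = (5 − 4) − 0 = 1, so Ȟ^0 ≅ Z
Ȟ^1 = (6 − 0) − 4 = 2, so Ȟ^1 ≅ Z^2
Ȟ^2 = (0 − 0) − 0 = 0, so Ȟ^2 ≅ 0

Ȟ^0(U;F) ≅ Z, Ȟ^1(U;F) ≅ Z^2, Ȟ^2(U;F) ≅ 0
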